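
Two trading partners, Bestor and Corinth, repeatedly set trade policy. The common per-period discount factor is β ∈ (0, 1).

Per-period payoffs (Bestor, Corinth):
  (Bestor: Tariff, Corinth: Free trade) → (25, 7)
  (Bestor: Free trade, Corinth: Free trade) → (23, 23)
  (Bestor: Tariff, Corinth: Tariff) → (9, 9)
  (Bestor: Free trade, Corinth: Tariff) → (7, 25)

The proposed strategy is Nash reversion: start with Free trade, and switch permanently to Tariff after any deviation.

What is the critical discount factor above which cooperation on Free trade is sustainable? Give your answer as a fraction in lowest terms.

1/8

Under grim trigger the critical discount factor is (T−C)/(T−P) with T = 25, C = 23, P = 9.
β* = (25−23)/(25−9) = 2/16 = 1/8.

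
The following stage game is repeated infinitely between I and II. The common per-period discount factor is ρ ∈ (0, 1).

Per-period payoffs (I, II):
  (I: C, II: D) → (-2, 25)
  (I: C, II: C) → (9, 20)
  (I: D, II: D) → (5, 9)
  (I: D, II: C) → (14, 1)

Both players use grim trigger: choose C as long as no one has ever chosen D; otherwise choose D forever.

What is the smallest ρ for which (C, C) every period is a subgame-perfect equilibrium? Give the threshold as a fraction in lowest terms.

5/9

I: cooperation gives 9 each period; deviation gives 14 once then 5 forever.
  9/(1−ρ) ≥ 14 + 5ρ/(1−ρ) ⇒ ρ ≥ 5/9.
II: cooperation gives 20 each period; deviation gives 25 once then 9 forever.
  ρ ≥ 5/16.
Both must hold, so the binding constraint is I's: ρ ≥ 5/9.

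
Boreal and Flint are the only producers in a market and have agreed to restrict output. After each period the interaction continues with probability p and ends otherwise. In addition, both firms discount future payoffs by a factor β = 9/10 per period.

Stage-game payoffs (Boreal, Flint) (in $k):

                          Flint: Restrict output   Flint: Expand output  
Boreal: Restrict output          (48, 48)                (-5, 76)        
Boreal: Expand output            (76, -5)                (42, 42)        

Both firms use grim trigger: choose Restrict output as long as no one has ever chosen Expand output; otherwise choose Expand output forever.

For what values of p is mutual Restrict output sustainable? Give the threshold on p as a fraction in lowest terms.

Expected continuation weight on next period's payoff is β·p = 9/10·p, which plays the role of the discount factor.
Cooperation requires 9/10·p ≥ (76−48)/(76−42) = 14/17, hence p ≥ 140/153.

140/153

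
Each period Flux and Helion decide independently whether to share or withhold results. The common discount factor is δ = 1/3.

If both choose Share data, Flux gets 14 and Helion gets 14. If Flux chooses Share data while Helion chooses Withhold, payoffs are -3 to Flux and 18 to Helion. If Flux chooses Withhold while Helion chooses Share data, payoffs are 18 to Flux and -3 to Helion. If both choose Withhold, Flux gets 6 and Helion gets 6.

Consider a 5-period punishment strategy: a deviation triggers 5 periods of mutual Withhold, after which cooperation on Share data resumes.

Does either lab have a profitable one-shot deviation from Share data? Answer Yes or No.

Yes

IC: δ+…+δ^5 ≥ (18−14)/(14−6) = 1/2.
At δ = 1/3: partial sum = 0.4979 < 0.5000. Cooperation not sustainable.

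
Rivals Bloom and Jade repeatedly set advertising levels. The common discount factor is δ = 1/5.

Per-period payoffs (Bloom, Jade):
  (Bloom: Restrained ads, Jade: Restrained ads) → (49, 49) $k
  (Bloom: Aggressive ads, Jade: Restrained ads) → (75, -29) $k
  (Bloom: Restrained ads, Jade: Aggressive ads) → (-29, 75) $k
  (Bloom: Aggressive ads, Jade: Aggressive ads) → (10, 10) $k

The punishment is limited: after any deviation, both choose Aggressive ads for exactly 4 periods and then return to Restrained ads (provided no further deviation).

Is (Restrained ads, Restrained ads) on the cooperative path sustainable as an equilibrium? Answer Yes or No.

Comparing payoff streams over the 5 periods until play realigns: cooperate → 49(1+δ+…+δ^4); deviate → 75 + 10(δ+…+δ^4).
Cooperation is sustained iff (49−10)(δ+…+δ^4) ≥ 75−49.
δ+…+δ^4 = 1/5·(1−(1/5)^4)/(1−1/5) = 0.2496, and (75−49)/(49−10) = 0.6667.
0.2496 < 0.6667, so cooperation is not sustainable.

No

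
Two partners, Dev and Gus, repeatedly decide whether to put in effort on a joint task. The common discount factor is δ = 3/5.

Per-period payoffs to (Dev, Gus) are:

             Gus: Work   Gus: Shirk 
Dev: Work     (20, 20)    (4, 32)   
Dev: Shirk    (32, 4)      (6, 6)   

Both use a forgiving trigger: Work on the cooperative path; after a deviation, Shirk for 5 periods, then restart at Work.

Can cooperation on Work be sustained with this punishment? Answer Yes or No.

Yes

IC: δ+…+δ^5 ≥ (32−20)/(20−6) = 6/7.
At δ = 3/5: partial sum = 1.3834 ≥ 0.8571. Cooperation sustainable.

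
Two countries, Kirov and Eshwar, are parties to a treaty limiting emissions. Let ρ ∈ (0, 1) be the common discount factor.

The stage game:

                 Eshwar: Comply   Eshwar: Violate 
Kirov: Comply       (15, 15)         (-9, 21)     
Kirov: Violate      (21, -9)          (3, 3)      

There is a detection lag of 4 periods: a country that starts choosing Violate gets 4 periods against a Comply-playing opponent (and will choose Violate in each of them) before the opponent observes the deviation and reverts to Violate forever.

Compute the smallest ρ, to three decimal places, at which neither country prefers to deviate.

Deviating for the 4 undetected periods gains 21−15 = 6 per period over cooperation, then loses 15−3 = 12 per period forever once punishment starts.
Gain: 6(1 + ρ + … + ρ^3); loss: 12·ρ^4/(1−ρ).
No profitable deviation ⇔ 6(1−ρ^4) ≤ 12·ρ^4, i.e. ρ^4 ≥ 6/(6+12) = 1/3.
Hence ρ ≥ (1/3)^(1/4) ≈ 0.760.

0.760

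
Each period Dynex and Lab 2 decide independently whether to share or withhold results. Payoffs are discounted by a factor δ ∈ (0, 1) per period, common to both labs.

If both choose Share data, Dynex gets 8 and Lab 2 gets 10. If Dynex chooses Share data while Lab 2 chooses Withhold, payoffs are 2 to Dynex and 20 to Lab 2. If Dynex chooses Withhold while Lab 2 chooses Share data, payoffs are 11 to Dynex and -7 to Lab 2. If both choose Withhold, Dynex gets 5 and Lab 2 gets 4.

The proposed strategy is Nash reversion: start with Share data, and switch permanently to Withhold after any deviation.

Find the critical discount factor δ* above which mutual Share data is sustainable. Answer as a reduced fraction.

Dynex's threshold: (11−8)/(11−5) = 1/2.
Lab 2's threshold: (20−10)/(20−4) = 5/8.
1/2 < 5/8, so Lab 2 binds and δ* = 5/8.

5/8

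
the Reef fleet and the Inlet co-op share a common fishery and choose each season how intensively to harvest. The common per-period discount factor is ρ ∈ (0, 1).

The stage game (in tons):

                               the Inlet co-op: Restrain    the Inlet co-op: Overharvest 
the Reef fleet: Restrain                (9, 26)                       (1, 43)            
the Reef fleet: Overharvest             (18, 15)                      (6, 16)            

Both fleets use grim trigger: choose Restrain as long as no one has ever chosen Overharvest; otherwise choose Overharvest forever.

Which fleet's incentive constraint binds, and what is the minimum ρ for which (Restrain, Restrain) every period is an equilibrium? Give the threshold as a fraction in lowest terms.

For the Reef fleet: deviation gain 18−9 = 9, per-period punishment loss 9−6 = 3. IC gives ρ ≥ 9/12 = 3/4.
For the Inlet co-op: gain 17, loss 10 per period, so ρ ≥ 17/27.
The tighter constraint is the Reef fleet's, so cooperation needs ρ ≥ 3/4.

the Reef fleet; ρ ≥ 3/4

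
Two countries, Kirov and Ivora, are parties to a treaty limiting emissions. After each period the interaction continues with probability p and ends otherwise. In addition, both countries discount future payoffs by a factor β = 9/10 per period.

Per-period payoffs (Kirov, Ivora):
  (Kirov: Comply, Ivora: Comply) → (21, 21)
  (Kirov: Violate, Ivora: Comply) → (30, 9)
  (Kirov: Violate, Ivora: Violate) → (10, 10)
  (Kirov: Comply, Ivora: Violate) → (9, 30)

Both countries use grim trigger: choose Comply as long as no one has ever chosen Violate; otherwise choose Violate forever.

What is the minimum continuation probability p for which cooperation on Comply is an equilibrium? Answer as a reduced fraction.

1/2

With continuation probability p and discount β, the effective per-period discount factor is βp.
Grim-trigger IC: βp ≥ (30−21)/(30−10) = 9/20.
So p ≥ (9/20)/(9/10) = 1/2.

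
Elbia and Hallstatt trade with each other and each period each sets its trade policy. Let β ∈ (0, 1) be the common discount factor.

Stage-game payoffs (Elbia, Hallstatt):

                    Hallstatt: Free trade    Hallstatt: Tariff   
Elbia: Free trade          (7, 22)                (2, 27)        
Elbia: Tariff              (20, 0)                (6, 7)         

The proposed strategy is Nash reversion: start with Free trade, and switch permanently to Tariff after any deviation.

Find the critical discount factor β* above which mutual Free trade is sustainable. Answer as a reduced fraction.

Elbia's threshold: (20−7)/(20−6) = 13/14.
Hallstatt's threshold: (27−22)/(27−7) = 1/4.
13/14 > 1/4, so Elbia binds and β* = 13/14.

13/14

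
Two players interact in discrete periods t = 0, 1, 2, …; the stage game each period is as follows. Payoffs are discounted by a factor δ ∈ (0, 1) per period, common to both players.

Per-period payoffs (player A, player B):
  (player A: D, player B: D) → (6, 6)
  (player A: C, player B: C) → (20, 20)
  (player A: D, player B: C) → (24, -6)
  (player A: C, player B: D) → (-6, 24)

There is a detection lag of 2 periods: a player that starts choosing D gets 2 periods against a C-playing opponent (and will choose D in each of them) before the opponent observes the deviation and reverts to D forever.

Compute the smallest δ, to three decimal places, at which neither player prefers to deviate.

0.471

The best deviation is to choose D for all 2 undetected periods, earning 24 each, then 6 forever once detected.
Deviation value: 24(1−δ^2)/(1−δ) + 6δ^2/(1−δ); cooperation value: 20/(1−δ).
IC: 20 ≥ 24(1−δ^2) + 6δ^2 = 24 − 18δ^2.
So δ^2 ≥ 4/18 = 2/9, giving δ ≥ (2/9)^(1/2) ≈ 0.471.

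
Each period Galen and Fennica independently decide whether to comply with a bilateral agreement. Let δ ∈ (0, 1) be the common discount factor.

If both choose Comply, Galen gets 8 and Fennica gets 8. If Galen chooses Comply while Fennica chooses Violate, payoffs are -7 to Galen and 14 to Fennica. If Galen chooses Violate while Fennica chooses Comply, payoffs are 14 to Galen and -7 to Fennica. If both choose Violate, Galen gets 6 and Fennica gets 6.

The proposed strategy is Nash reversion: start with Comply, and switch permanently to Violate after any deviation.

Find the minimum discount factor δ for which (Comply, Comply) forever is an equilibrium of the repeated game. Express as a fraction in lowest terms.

Under grim trigger the critical discount factor is (T−C)/(T−P) with T = 14, C = 8, P = 6.
δ* = (14−8)/(14−6) = 6/8 = 3/4.

3/4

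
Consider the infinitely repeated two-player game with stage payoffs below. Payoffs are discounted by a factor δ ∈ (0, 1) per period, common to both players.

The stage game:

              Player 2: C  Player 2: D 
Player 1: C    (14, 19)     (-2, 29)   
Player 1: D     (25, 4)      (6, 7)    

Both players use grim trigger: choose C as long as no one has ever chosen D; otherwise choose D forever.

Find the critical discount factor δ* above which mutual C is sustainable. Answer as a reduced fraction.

11/19

For Player 1: deviation gain 25−14 = 11, per-period punishment loss 14−6 = 8. IC gives δ ≥ 11/19.
For Player 2: gain 10, loss 12 per period, so δ ≥ 10/22 = 5/11.
The tighter constraint is Player 1's, so cooperation needs δ ≥ 11/19.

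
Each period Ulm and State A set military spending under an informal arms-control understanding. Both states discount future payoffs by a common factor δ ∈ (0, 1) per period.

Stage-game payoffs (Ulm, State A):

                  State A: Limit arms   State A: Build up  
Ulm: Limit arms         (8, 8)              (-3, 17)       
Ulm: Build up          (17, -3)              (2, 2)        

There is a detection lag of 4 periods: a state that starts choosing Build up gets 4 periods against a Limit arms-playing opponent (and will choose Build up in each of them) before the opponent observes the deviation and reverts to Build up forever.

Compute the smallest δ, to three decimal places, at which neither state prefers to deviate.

0.880

The best deviation is to choose Build up for all 4 undetected periods, earning 17 each, then 2 forever once detected.
Deviation value: 17(1−δ^4)/(1−δ) + 2δ^4/(1−δ); cooperation value: 8/(1−δ).
IC: 8 ≥ 17(1−δ^4) + 2δ^4 = 17 − 15δ^4.
So δ^4 ≥ 9/15 = 3/5, giving δ ≥ (3/5)^(1/4) ≈ 0.880.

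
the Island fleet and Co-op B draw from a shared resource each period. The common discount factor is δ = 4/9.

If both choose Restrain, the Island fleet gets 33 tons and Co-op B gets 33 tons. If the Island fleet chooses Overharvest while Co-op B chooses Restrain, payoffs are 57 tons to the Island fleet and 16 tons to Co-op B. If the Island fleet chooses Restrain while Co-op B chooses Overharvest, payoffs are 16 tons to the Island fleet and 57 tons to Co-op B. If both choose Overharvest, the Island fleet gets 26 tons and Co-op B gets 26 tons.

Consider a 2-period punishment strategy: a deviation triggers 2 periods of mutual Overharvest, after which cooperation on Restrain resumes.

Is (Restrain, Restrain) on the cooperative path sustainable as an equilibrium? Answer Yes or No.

Comparing payoff streams over the 3 periods until play realigns: cooperate → 33(1+δ+…+δ^2); deviate → 57 + 26(δ+…+δ^2).
Cooperation is sustained iff (33−26)(δ+…+δ^2) ≥ 57−33.
δ+…+δ^2 = 4/9·(1−(4/9)^2)/(1−4/9) = 0.6420, and (57−33)/(33−26) = 3.4286.
0.6420 < 3.4286, so cooperation is not sustainable.

No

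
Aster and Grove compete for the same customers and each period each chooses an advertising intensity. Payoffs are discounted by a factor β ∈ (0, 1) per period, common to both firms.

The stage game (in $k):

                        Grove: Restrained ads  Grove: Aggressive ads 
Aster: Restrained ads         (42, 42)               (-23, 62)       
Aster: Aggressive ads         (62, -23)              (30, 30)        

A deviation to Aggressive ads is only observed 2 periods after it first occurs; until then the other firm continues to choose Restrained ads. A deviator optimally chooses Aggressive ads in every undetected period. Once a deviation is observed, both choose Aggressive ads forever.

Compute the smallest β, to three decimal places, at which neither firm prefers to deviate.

A deviator earns 62 for 2 periods, then 30 forever; cooperating earns 42 forever. Multiplying the IC by (1−β):
42 ≥ 62(1−β^2) + 30β^2, so 32·β^2 ≥ 20 and β^2 ≥ 5/8.
β ≥ (5/8)^(1/2) ≈ 0.791.

0.791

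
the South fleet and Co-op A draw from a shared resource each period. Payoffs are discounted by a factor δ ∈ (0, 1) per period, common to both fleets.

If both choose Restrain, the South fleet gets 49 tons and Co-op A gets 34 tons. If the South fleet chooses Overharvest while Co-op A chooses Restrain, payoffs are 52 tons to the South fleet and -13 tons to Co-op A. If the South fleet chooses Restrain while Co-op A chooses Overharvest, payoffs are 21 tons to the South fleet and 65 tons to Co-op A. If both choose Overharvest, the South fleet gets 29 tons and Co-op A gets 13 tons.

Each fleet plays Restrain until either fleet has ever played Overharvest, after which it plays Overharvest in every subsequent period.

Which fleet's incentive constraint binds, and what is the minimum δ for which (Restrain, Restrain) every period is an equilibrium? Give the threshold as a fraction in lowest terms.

the South fleet's threshold: (52−49)/(52−29) = 3/23.
Co-op A's threshold: (65−34)/(65−13) = 31/52.
3/23 < 31/52, so Co-op A binds and δ* = 31/52.

Co-op A; δ ≥ 31/52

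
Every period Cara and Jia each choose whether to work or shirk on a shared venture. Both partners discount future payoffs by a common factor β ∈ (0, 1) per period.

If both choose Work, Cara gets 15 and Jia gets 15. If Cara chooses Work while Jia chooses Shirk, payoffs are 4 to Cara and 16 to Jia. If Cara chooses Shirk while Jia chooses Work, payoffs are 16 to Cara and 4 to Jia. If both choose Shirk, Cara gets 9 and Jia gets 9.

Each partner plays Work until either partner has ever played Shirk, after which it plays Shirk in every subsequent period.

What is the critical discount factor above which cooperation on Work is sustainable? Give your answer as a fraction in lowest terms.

Cooperation forever yields 15 each period: 15/(1−β).
Deviating yields 16 once, then 9 forever: 16 + 9β/(1−β).
No profitable deviation requires 15/(1−β) ≥ 16 + 9β/(1−β).
Multiplying by (1−β): 15 ≥ 16(1−β) + 9β = 16 − 7β.
So 7β ≥ 1, i.e. β ≥ 1/7.

1/7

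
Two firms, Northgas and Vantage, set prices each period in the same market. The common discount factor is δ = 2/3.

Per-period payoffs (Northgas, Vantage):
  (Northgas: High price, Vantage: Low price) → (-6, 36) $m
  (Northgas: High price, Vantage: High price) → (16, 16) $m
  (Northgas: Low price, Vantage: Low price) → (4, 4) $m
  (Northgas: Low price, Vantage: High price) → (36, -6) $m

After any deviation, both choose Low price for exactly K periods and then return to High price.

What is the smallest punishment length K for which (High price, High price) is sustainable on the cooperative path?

5

Need Σ_{k=1}^{K} δ^k ≥ (36−16)/(16−4) = 1.6667 at δ = 2/3.
At K = 4 the sum is 1.6049 < 1.6667; at K = 5 it is 1.7366 ≥ 1.6667.
So the minimum punishment length is K = 5.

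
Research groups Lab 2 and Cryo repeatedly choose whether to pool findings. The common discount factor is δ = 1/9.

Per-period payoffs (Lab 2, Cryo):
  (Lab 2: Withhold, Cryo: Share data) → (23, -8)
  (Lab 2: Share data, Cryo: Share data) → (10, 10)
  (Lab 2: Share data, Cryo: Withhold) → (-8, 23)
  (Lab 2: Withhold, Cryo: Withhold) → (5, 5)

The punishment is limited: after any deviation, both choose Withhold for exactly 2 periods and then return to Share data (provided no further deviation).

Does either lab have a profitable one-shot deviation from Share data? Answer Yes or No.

Yes

Comparing payoff streams over the 3 periods until play realigns: cooperate → 10(1+δ+…+δ^2); deviate → 23 + 5(δ+…+δ^2).
Cooperation is sustained iff (10−5)(δ+…+δ^2) ≥ 23−10.
δ+…+δ^2 = 1/9·(1−(1/9)^2)/(1−1/9) = 0.1235, and (23−10)/(10−5) = 2.6000.
0.1235 < 2.6000, so cooperation is not sustainable.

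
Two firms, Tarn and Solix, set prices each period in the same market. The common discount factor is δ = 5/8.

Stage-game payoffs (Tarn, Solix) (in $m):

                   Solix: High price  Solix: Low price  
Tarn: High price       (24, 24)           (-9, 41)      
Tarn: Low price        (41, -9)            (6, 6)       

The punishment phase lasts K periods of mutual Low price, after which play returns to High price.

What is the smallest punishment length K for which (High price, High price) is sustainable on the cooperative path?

IC: δ(1−δ^K)/(1−δ) ≥ (41−24)/(24−6) = 17/18.
With δ = 5/8: need 1 − δ^K ≥ 17/18·(1−5/8)/(5/8), i.e. δ^K ≤ 0.4333.
Since (5/8)^1 = 0.6250 and (5/8)^2 = 0.3906, the smallest such K is 2.

2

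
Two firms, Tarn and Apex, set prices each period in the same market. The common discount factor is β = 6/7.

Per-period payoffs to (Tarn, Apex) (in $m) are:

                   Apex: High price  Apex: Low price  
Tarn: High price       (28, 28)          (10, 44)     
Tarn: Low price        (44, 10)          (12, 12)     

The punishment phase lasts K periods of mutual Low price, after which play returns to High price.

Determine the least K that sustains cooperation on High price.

Need Σ_{k=1}^{K} β^k ≥ (44−28)/(28−12) = 1.0000 at β = 6/7.
At K = 1 the sum is 0.8571 < 1.0000; at K = 2 it is 1.5918 ≥ 1.0000.
So the minimum punishment length is K = 2.

2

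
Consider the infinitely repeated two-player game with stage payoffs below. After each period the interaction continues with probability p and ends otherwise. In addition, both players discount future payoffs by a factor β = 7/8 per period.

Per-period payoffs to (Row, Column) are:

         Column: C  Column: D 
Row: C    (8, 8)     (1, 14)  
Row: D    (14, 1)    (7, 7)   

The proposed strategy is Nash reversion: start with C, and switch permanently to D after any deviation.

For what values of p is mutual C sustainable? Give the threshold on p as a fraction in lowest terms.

Expected continuation weight on next period's payoff is β·p = 7/8·p, which plays the role of the discount factor.
Cooperation requires 7/8·p ≥ (14−8)/(14−7) = 6/7, hence p ≥ 48/49.

48/49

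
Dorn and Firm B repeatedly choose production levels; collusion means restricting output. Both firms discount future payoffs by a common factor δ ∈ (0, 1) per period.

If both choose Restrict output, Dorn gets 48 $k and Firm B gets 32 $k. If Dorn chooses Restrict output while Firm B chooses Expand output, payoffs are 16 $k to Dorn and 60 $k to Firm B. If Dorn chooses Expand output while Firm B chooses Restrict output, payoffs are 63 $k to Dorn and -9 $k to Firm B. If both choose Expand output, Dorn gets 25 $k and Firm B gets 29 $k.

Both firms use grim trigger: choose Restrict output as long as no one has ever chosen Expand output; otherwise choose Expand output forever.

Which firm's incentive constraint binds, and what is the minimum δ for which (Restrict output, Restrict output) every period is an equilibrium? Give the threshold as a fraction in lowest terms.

Dorn: cooperation gives 48 each period; deviation gives 63 once then 25 forever.
  48/(1−δ) ≥ 63 + 25δ/(1−δ) ⇒ δ ≥ 15/38.
Firm B: cooperation gives 32 each period; deviation gives 60 once then 29 forever.
  δ ≥ 28/31.
Both must hold, so the binding constraint is Firm B's: δ ≥ 28/31.

Firm B; δ ≥ 28/31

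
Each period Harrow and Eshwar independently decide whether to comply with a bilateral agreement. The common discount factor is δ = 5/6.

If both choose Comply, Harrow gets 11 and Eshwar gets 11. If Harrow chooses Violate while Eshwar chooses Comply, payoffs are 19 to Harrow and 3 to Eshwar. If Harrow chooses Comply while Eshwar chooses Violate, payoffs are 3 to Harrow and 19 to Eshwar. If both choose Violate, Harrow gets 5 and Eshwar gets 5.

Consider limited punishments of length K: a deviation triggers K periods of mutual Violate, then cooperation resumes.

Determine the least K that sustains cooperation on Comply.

Need Σ_{k=1}^{K} δ^k ≥ (19−11)/(11−5) = 1.3333 at δ = 5/6.
At K = 1 the sum is 0.8333 < 1.3333; at K = 2 it is 1.5278 ≥ 1.3333.
So the minimum punishment length is K = 2.

2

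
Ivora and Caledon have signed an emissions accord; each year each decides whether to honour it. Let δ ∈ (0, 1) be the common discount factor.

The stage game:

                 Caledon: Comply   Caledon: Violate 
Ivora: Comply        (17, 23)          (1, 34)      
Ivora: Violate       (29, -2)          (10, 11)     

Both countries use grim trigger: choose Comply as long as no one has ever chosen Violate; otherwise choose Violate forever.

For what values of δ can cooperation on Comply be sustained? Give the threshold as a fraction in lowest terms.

Ivora: cooperation gives 17 each period; deviation gives 29 once then 10 forever.
  17/(1−δ) ≥ 29 + 10δ/(1−δ) ⇒ δ ≥ 12/19.
Caledon: cooperation gives 23 each period; deviation gives 34 once then 11 forever.
  δ ≥ 11/23.
Both must hold, so the binding constraint is Ivora's: δ ≥ 12/19.

12/19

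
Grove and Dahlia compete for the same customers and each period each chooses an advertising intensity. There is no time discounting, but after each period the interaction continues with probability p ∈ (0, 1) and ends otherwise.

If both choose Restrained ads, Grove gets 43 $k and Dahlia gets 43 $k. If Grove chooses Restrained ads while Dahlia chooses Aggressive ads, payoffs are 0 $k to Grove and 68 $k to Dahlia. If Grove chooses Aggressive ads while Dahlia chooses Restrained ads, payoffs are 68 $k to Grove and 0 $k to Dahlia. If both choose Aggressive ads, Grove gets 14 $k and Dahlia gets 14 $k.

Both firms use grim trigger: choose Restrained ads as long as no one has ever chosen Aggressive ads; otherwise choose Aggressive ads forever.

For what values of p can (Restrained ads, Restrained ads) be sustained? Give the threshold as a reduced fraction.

With no time discounting, the continuation probability p plays the role of the discount factor.
Grim-trigger IC: 43/(1−p) ≥ 68 + 14p/(1−p) ⇒ p ≥ (68−43)/(68−14) = 25/54.

25/54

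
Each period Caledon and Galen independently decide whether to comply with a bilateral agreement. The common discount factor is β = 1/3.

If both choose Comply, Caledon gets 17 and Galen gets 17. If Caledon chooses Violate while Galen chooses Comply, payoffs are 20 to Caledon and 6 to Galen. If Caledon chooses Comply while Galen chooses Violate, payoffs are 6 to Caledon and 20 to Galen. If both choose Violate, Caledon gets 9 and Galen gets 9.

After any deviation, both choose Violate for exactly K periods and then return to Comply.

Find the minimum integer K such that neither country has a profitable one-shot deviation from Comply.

2

No profitable deviation requires (17−9)(β+…+β^K) ≥ 20−17, i.e. β+…+β^K ≥ 3/8 ≈ 0.3750.
With β = 1/3, the partial sums are K=1: 0.3333, K=2: 0.4444.
K = 2 is the first length at which the sum reaches 0.3750.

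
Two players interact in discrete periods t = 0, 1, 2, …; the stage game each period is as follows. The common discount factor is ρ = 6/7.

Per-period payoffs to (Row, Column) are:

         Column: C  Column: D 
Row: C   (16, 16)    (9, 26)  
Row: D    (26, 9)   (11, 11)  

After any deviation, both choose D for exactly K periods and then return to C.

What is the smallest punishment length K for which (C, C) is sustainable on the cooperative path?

3

IC: ρ(1−ρ^K)/(1−ρ) ≥ (26−16)/(16−11) = 2.
With ρ = 6/7: need 1 − ρ^K ≥ 2·(1−6/7)/(6/7), i.e. ρ^K ≤ 0.6667.
Since (6/7)^2 = 0.7347 and (6/7)^3 = 0.6297, the smallest such K is 3.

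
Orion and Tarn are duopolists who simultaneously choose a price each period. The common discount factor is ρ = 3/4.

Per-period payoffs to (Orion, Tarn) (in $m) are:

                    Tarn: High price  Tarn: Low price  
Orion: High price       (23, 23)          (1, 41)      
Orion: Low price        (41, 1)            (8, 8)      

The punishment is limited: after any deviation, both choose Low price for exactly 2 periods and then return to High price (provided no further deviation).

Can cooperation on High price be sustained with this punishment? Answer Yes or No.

Yes

A one-shot deviation gives 41 now, then 8 for 2 periods, then back to 23.
Gain from deviating: (41−23) today; loss: (23−8) in each of the next 2 periods.
No-deviation condition: (23−8)(ρ+…+ρ^2) ≥ 41−23, i.e. ρ+…+ρ^2 ≥ 6/5.
At ρ = 3/4: ρ+…+ρ^2 = 1.3125 ≥ 1.2000.
So cooperation is sustainable.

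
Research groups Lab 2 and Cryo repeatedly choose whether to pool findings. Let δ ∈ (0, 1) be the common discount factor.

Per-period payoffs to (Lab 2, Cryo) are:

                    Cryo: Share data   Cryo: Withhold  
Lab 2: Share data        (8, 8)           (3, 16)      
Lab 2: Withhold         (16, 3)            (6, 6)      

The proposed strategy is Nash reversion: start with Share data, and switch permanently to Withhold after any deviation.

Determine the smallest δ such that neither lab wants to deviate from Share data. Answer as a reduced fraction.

4/5

One-period gain from deviating is 16 − 8 = 8. The loss is 8 − 6 = 2 in every subsequent period, with present value 2·δ/(1−δ).
Deviation is unprofitable when 2·δ/(1−δ) ≥ 8, i.e. δ/(1−δ) ≥ 4.
Equivalently δ ≥ 8/(8+2) = 4/5.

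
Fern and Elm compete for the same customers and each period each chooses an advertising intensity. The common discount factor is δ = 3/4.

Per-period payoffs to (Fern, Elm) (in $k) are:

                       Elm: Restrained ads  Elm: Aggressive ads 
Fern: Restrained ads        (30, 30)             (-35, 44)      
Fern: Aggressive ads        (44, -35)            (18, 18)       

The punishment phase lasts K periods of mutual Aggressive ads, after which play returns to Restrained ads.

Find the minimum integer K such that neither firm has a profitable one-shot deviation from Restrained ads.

2

Need Σ_{k=1}^{K} δ^k ≥ (44−30)/(30−18) = 1.1667 at δ = 3/4.
At K = 1 the sum is 0.7500 < 1.1667; at K = 2 it is 1.3125 ≥ 1.1667.
So the minimum punishment length is K = 2.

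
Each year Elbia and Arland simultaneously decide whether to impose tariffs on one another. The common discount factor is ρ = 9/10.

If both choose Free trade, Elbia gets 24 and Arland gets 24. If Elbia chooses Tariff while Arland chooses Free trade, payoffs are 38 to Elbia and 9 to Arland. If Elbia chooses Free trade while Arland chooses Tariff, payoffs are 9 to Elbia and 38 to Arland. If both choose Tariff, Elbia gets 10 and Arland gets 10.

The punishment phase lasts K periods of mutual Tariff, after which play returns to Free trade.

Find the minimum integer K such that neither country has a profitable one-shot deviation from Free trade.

Need Σ_{k=1}^{K} ρ^k ≥ (38−24)/(24−10) = 1.0000 at ρ = 9/10.
At K = 1 the sum is 0.9000 < 1.0000; at K = 2 it is 1.7100 ≥ 1.0000.
So the minimum punishment length is K = 2.

2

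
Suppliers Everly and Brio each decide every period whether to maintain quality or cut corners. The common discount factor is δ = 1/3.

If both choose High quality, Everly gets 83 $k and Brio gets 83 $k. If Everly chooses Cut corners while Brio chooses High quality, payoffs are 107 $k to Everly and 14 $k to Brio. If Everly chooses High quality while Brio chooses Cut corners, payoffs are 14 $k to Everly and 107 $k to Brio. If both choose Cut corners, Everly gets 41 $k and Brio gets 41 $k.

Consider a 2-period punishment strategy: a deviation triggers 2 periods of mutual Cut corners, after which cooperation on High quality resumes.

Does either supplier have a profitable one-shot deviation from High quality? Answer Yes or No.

IC: δ+…+δ^2 ≥ (107−83)/(83−41) = 4/7.
At δ = 1/3: partial sum = 0.4444 < 0.5714. Cooperation not sustainable.

Yes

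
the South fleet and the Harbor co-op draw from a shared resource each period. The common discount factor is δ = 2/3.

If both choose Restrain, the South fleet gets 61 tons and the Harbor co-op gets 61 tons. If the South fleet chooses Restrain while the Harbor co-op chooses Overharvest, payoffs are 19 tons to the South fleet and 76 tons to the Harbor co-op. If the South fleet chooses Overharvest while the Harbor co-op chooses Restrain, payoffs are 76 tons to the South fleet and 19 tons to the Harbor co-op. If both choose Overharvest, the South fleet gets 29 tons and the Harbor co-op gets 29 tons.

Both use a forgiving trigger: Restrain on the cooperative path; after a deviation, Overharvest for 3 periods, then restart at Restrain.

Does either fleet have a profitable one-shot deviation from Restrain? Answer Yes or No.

IC: δ+…+δ^3 ≥ (76−61)/(61−29) = 15/32.
At δ = 2/3: partial sum = 1.4074 ≥ 0.4688. Cooperation sustainable.

No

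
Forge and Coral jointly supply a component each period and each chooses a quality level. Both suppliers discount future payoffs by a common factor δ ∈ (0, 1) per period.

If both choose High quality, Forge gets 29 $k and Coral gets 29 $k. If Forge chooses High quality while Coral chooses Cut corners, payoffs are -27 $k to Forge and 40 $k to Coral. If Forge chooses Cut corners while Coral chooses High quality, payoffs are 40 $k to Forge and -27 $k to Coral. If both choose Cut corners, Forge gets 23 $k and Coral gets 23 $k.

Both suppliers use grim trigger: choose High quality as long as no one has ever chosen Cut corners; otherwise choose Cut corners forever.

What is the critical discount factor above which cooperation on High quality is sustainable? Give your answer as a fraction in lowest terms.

29/(1−δ) ≥ 40 + 23δ/(1−δ)
29 ≥ 40 − 17δ
δ ≥ 11/17.

11/17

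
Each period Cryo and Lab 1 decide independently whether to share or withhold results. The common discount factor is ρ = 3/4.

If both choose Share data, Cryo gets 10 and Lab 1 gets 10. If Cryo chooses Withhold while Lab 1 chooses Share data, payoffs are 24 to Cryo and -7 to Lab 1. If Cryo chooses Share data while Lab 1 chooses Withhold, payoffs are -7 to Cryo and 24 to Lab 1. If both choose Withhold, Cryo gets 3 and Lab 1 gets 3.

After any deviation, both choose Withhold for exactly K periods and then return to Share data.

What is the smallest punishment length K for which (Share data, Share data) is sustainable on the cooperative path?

4

IC: ρ(1−ρ^K)/(1−ρ) ≥ (24−10)/(10−3) = 2.
With ρ = 3/4: need 1 − ρ^K ≥ 2·(1−3/4)/(3/4), i.e. ρ^K ≤ 0.3333.
Since (3/4)^3 = 0.4219 and (3/4)^4 = 0.3164, the smallest such K is 4.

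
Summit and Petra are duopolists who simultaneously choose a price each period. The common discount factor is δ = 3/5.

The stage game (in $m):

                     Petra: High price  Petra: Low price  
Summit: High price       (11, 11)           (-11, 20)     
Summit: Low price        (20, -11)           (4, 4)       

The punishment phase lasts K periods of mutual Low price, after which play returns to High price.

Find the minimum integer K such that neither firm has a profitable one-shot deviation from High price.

4

Need Σ_{k=1}^{K} δ^k ≥ (20−11)/(11−4) = 1.2857 at δ = 3/5.
At K = 3 the sum is 1.1760 < 1.2857; at K = 4 it is 1.3056 ≥ 1.2857.
So the minimum punishment length is K = 4.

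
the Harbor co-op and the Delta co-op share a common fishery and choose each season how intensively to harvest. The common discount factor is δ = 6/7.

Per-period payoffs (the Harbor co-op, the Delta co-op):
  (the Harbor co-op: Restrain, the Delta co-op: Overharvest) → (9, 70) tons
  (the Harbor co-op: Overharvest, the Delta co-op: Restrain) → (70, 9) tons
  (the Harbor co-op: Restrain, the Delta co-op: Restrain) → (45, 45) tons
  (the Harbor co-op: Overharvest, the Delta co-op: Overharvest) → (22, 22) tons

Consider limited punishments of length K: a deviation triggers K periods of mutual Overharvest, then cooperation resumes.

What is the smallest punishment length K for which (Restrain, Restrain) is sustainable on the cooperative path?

IC: δ(1−δ^K)/(1−δ) ≥ (70−45)/(45−22) = 25/23.
With δ = 6/7: need 1 − δ^K ≥ 25/23·(1−6/7)/(6/7), i.e. δ^K ≤ 0.8188.
Since (6/7)^1 = 0.8571 and (6/7)^2 = 0.7347, the smallest such K is 2.

2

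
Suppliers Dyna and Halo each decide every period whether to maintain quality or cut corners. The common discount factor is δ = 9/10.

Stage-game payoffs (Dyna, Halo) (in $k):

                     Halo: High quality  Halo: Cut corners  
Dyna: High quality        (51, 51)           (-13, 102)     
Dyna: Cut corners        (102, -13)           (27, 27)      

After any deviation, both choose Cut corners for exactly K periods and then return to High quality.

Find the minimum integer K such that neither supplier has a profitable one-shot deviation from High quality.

3

IC: δ(1−δ^K)/(1−δ) ≥ (102−51)/(51−27) = 17/8.
With δ = 9/10: need 1 − δ^K ≥ 17/8·(1−9/10)/(9/10), i.e. δ^K ≤ 0.7639.
Since (9/10)^2 = 0.8100 and (9/10)^3 = 0.7290, the smallest such K is 3.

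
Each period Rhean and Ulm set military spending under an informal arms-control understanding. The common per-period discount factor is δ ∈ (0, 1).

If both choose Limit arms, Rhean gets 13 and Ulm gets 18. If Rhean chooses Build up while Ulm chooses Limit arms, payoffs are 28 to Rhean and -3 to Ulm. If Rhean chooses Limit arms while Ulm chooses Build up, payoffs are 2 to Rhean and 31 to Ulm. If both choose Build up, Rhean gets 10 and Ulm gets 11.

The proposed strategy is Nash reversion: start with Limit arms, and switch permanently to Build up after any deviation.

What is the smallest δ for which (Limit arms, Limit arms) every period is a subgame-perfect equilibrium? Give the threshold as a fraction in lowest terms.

5/6

Rhean's threshold: (28−13)/(28−10) = 5/6.
Ulm's threshold: (31−18)/(31−11) = 13/20.
5/6 > 13/20, so Rhean binds and δ* = 5/6.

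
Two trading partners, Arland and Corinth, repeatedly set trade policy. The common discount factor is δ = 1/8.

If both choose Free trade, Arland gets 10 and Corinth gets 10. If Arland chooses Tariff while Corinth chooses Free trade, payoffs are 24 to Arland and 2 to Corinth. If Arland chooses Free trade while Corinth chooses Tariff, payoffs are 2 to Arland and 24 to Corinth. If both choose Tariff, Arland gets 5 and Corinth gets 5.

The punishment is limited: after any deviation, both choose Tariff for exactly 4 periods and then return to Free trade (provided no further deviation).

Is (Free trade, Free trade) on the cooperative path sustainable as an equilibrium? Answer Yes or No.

No

Comparing payoff streams over the 5 periods until play realigns: cooperate → 10(1+δ+…+δ^4); deviate → 24 + 5(δ+…+δ^4).
Cooperation is sustained iff (10−5)(δ+…+δ^4) ≥ 24−10.
δ+…+δ^4 = 1/8·(1−(1/8)^4)/(1−1/8) = 0.1428, and (24−10)/(10−5) = 2.8000.
0.1428 < 2.8000, so cooperation is not sustainable.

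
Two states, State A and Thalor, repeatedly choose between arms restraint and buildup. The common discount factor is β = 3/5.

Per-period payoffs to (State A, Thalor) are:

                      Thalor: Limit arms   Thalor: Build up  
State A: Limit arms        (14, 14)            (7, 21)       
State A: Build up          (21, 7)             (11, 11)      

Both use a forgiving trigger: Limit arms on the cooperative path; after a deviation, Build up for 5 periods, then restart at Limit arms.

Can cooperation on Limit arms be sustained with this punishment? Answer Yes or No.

Comparing payoff streams over the 6 periods until play realigns: cooperate → 14(1+β+…+β^5); deviate → 21 + 11(β+…+β^5).
Cooperation is sustained iff (14−11)(β+…+β^5) ≥ 21−14.
β+…+β^5 = 3/5·(1−(3/5)^5)/(1−3/5) = 1.3834, and (21−14)/(14−11) = 2.3333.
1.3834 < 2.3333, so cooperation is not sustainable.

No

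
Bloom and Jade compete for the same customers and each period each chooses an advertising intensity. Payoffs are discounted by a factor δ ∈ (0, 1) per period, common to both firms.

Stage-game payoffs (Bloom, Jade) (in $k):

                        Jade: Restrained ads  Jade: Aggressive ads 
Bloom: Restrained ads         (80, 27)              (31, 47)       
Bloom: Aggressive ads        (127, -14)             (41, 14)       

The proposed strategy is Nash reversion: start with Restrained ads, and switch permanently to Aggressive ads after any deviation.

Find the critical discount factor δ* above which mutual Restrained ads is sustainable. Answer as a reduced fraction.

20/33

Bloom's threshold: (127−80)/(127−41) = 47/86.
Jade's threshold: (47−27)/(47−14) = 20/33.
47/86 < 20/33, so Jade binds and δ* = 20/33.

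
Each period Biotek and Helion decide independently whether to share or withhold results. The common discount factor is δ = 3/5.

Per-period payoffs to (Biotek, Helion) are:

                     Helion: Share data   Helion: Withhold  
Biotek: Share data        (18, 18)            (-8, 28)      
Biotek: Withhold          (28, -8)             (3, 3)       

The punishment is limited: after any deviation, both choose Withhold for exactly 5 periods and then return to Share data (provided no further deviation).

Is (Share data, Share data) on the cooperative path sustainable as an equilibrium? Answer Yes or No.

IC: δ+…+δ^5 ≥ (28−18)/(18−3) = 2/3.
At δ = 3/5: partial sum = 1.3834 ≥ 0.6667. Cooperation sustainable.

Yes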